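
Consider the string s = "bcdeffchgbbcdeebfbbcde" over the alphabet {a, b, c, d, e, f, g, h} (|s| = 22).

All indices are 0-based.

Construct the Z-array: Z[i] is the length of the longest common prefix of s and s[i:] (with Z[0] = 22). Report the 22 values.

[22, 0, 0, 0, 0, 0, 0, 0, 0, 1, 4, 0, 0, 0, 0, 1, 0, 1, 4, 0, 0, 0]

Z[0]=22
i=1: i≥r, start 0; Z[1]=0
i=2: i≥r, start 0; Z[2]=0
i=3: i≥r, start 0; Z[3]=0
i=4: i≥r, start 0; Z[4]=0
i=5: i≥r, start 0; Z[5]=0
i=6: i≥r, start 0; Z[6]=0
i=7: i≥r, start 0; Z[7]=0
i=8: i≥r, start 0; Z[8]=0
i=9: i≥r, start 0; Z[9]=1 extend→box=[9,10)
i=10: i≥r, start 0; Z[10]=4 extend→box=[10,14)
i=11: min(r-i=3, Z[1]=0)=0; Z[11]=0
i=12: min(r-i=2, Z[2]=0)=0; Z[12]=0
i=13: min(r-i=1, Z[3]=0)=0; Z[13]=0
i=14: i≥r, start 0; Z[14]=0
i=15: i≥r, start 0; Z[15]=1 extend→box=[15,16)
i=16: i≥r, start 0; Z[16]=0
i=17: i≥r, start 0; Z[17]=1 extend→box=[17,18)
i=18: i≥r, start 0; Z[18]=4 extend→box=[18,22)
i=19: min(r-i=3, Z[1]=0)=0; Z[19]=0
i=20: min(r-i=2, Z[2]=0)=0; Z[20]=0
i=21: min(r-i=1, Z[3]=0)=0; Z[21]=0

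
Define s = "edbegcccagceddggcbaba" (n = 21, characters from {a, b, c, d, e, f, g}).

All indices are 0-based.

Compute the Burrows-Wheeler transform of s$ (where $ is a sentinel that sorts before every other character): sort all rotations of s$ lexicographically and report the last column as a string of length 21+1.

abbcacdcgcggeed$cbgead

rank  rotation                last
    0  $edbegcccagceddggcbaba  a
    1  a$edbegcccagceddggcbab  b
    2  aba$edbegcccagceddggcb  b
    3  agceddggcbaba$edbegccc  c
    4  ba$edbegcccagceddggcba  a
    5  baba$edbegcccagceddggc  c
    6  begcccagceddggcbaba$ed  d
    7  cagceddggcbaba$edbegcc  c
    8  cbaba$edbegcccagceddgg  g
    9  ccagceddggcbaba$edbegc  c
   10  cccagceddggcbaba$edbeg  g
   11  ceddggcbaba$edbegcccag  g
   12  dbegcccagceddggcbaba$e  e
   13  ddggcbaba$edbegcccagce  e
   14  dggcbaba$edbegcccagced  d
   15  edbegcccagceddggcbaba$  $
   16  eddggcbaba$edbegcccagc  c
   17  egcccagceddggcbaba$edb  b
   18  gcbaba$edbegcccagceddg  g
   19  gcccagceddggcbaba$edbe  e
   20  gceddggcbaba$edbegccca  a
   21  ggcbaba$edbegcccagcedd  d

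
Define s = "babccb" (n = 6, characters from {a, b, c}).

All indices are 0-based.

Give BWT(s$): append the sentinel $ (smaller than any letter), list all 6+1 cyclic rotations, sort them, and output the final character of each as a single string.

bbc$acb

rank  rotation last
    0  $babccb  b
    1  abccb$b  b
    2  b$babcc  c
    3  babccb$  $
    4  bccb$ba  a
    5  cb$babc  c
    6  ccb$bab  b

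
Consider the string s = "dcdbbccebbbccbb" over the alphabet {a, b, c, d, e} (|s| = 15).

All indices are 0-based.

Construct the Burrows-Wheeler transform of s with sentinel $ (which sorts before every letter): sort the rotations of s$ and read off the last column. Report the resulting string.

bbcebdbbcbbdcc$c

rank  rotation          last
    0  $dcdbbccebbbccbb  b
    1  b$dcdbbccebbbccb  b
    2  bb$dcdbbccebbbcc  c
    3  bbbccbb$dcdbbcce  e
    4  bbccbb$dcdbbcceb  b
    5  bbccebbbccbb$dcd  d
    6  bccbb$dcdbbccebb  b
    7  bccebbbccbb$dcdb  b
    8  cbb$dcdbbccebbbc  c
    9  ccbb$dcdbbccebbb  b
   10  ccebbbccbb$dcdbb  b
   11  cdbbccebbbccbb$d  d
   12  cebbbccbb$dcdbbc  c
   13  dbbccebbbccbb$dc  c
   14  dcdbbccebbbccbb$  $
   15  ebbbccbb$dcdbbcc  c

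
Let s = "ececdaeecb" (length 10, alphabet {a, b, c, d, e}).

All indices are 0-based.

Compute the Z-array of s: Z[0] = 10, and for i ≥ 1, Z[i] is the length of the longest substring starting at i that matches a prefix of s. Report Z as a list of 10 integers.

[10, 0, 2, 0, 0, 0, 1, 2, 0, 0]

Z[0]=10
i=1: fresh scan; Z[1]=0
i=2: fresh scan; Z[2]=2 grow→box=[2,4)
i=3: min(r-i=1, Z[1]=0)=0; Z[3]=0
i=4: fresh scan; Z[4]=0
i=5: fresh scan; Z[5]=0
i=6: fresh scan; Z[6]=1 grow→box=[6,7)
i=7: fresh scan; Z[7]=2 grow→box=[7,9)
i=8: min(r-i=1, Z[1]=0)=0; Z[8]=0
i=9: fresh scan; Z[9]=0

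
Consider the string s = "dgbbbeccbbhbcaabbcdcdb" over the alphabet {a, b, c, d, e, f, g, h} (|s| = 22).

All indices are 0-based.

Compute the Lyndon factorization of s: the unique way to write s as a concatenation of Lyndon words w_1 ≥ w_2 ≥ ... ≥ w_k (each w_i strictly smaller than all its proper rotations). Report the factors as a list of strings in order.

["dg", "bbbeccbbhbc", "aabbcdcdb"]

emit factor 1: 'dg' (i=0, period=2)
emit factor 2: 'bbbeccbbhbc' (i=2, period=11)
emit factor 3: 'aabbcdcdb' (i=13, period=9)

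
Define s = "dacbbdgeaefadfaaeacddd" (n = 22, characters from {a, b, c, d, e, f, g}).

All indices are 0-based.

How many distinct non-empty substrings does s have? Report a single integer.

233

sorted suffixes:
  #0 SA[0]=14  'aaeacddd'
  #1 SA[1]=1  'acbbdgeaefadfaaeacddd'
  #2 SA[2]=17  'acddd'
  #3 SA[3]=11  'adfaaeacddd'
  #4 SA[4]=15  'aeacddd'
  #5 SA[5]=8  'aefadfaaeacddd'
  #6 SA[6]=3  'bbdgeaefadfaaeacddd'
  #7 SA[7]=4  'bdgeaefadfaaeacddd'
  #8 SA[8]=2  'cbbdgeaefadfaaeacddd'
  #9 SA[9]=18  'cddd'
  #10 SA[10]=21  'd'
  #11 SA[11]=0  'dacbbdgeaefadfaaeacddd'
  #12 SA[12]=20  'dd'
  #13 SA[13]=19  'ddd'
  #14 SA[14]=12  'dfaaeacddd'
  #15 SA[15]=5  'dgeaefadfaaeacddd'
  #16 SA[16]=16  'eacddd'
  #17 SA[17]=7  'eaefadfaaeacddd'
  #18 SA[18]=9  'efadfaaeacddd'
  #19 SA[19]=13  'faaeacddd'
  #20 SA[20]=10  'fadfaaeacddd'
  #21 SA[21]=6  'geaefadfaaeacddd'

SA = [14, 1, 17, 11, 15, 8, 3, 4, 2, 18, 21, 0, 20, 19, 12, 5, 16, 7, 9, 13, 10, 6]
i: (SA[i-1],SA[i]) lcp shared
  1: (14,1) 1 'a'
  2: (1,17) 2 'ac'
  3: (17,11) 1 'a'
  4: (11,15) 1 'a'
  5: (15,8) 2 'ae'
  6: (8,3) 0 ''
  7: (3,4) 1 'b'
  8: (4,2) 0 ''
  9: (2,18) 1 'c'
  10: (18,21) 0 ''
  11: (21,0) 1 'd'
  12: (0,20) 1 'd'
  13: (20,19) 2 'dd'
  14: (19,12) 1 'd'
  15: (12,5) 1 'd'
  16: (5,16) 0 ''
  17: (16,7) 2 'ea'
  18: (7,9) 1 'e'
  19: (9,13) 0 ''
  20: (13,10) 2 'fa'
  21: (10,6) 0 ''

n(n+1)/2 = 22·23/2 = 253
Σ LCP = 0 + 1 + 2 + 1 + 1 + 2 + 0 + 1 + 0 + 1 + 0 + 1 + 1 + 2 + 1 + 1 + 0 + 2 + 1 + 0 + 2 + 0 = 20
distinct = 253 − 20 = 233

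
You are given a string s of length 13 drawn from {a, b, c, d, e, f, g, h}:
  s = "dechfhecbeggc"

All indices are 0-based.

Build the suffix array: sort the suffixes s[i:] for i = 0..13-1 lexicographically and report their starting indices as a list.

[8, 12, 7, 2, 0, 6, 1, 9, 4, 11, 10, 5, 3]

sorted suffixes:
  #0 SA[0]=8  'beggc'
  #1 SA[1]=12  'c'
  #2 SA[2]=7  'cbeggc'
  #3 SA[3]=2  'chfhecbeggc'
  #4 SA[4]=0  'dechfhecbeggc'
  #5 SA[5]=6  'ecbeggc'
  #6 SA[6]=1  'echfhecbeggc'
  #7 SA[7]=9  'eggc'
  #8 SA[8]=4  'fhecbeggc'
  #9 SA[9]=11  'gc'
  #10 SA[10]=10  'ggc'
  #11 SA[11]=5  'hecbeggc'
  #12 SA[12]=3  'hfhecbeggc'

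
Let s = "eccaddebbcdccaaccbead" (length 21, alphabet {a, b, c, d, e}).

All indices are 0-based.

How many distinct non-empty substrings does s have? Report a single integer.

sorted suffixes:
  #0 SA[0]=13  'aaccbead'
  #1 SA[1]=14  'accbead'
  #2 SA[2]=19  'ad'
  #3 SA[3]=3  'addebbcdccaaccbead'
  #4 SA[4]=7  'bbcdccaaccbead'
  #5 SA[5]=8  'bcdccaaccbead'
  #6 SA[6]=17  'bead'
  #7 SA[7]=12  'caaccbead'
  #8 SA[8]=2  'caddebbcdccaaccbead'
  #9 SA[9]=16  'cbead'
  #10 SA[10]=11  'ccaaccbead'
  #11 SA[11]=1  'ccaddebbcdccaaccbead'
  #12 SA[12]=15  'ccbead'
  #13 SA[13]=9  'cdccaaccbead'
  #14 SA[14]=20  'd'
  #15 SA[15]=10  'dccaaccbead'
  #16 SA[16]=4  'ddebbcdccaaccbead'
  #17 SA[17]=5  'debbcdccaaccbead'
  #18 SA[18]=18  'ead'
  #19 SA[19]=6  'ebbcdccaaccbead'
  #20 SA[20]=0  'eccaddebbcdccaaccbead'

SA = [13, 14, 19, 3, 7, 8, 17, 12, 2, 16, 11, 1, 15, 9, 20, 10, 4, 5, 18, 6, 0]
[i] adj suffixes → lcp
  [1] 13/14 → 1 ('a')
  [2] 14/19 → 1 ('a')
  [3] 19/3 → 2 ('ad')
  [4] 3/7 → 0 ('')
  [5] 7/8 → 1 ('b')
  [6] 8/17 → 1 ('b')
  [7] 17/12 → 0 ('')
  [8] 12/2 → 2 ('ca')
  [9] 2/16 → 1 ('c')
  [10] 16/11 → 1 ('c')
  [11] 11/1 → 3 ('cca')
  [12] 1/15 → 2 ('cc')
  [13] 15/9 → 1 ('c')
  [14] 9/20 → 0 ('')
  [15] 20/10 → 1 ('d')
  [16] 10/4 → 1 ('d')
  [17] 4/5 → 1 ('d')
  [18] 5/18 → 0 ('')
  [19] 18/6 → 1 ('e')
  [20] 6/0 → 1 ('e')

n(n+1)/2 = 21·22/2 = 231
Σ LCP = 0 + 1 + 1 + 2 + 0 + 1 + 1 + 0 + 2 + 1 + 1 + 3 + 2 + 1 + 0 + 1 + 1 + 1 + 0 + 1 + 1 = 21
distinct = 231 − 21 = 210

210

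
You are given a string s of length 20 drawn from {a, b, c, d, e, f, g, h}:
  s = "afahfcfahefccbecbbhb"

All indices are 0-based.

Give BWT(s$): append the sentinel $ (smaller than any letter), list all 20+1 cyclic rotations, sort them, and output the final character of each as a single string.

b$ffhccbecffbhcaehbaa

rank  rotation               last
    0  $afahfcfahefccbecbbhb  b
    1  afahfcfahefccbecbbhb$  $
    2  ahefccbecbbhb$afahfcf  f
    3  ahfcfahefccbecbbhb$af  f
    4  b$afahfcfahefccbecbbh  h
    5  bbhb$afahfcfahefccbec  c
    6  becbbhb$afahfcfahefcc  c
    7  bhb$afahfcfahefccbecb  b
    8  cbbhb$afahfcfahefccbe  e
    9  cbecbbhb$afahfcfahefc  c
   10  ccbecbbhb$afahfcfahef  f
   11  cfahefccbecbbhb$afahf  f
   12  ecbbhb$afahfcfahefccb  b
   13  efccbecbbhb$afahfcfah  h
   14  fahefccbecbbhb$afahfc  c
   15  fahfcfahefccbecbbhb$a  a
   16  fccbecbbhb$afahfcfahe  e
   17  fcfahefccbecbbhb$afah  h
   18  hb$afahfcfahefccbecbb  b
   19  hefccbecbbhb$afahfcfa  a
   20  hfcfahefccbecbbhb$afa  a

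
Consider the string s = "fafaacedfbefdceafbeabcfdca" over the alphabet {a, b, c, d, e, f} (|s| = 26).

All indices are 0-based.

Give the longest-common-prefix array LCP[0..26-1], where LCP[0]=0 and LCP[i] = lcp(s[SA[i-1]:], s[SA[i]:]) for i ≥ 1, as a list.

[0, 1, 1, 1, 1, 2, 0, 1, 2, 0, 1, 2, 1, 0, 2, 1, 0, 2, 1, 1, 0, 2, 1, 3, 1, 3]

rank→(start, suffix):
  0 → (25, 'a')
  1 → (3, 'aacedfbefdceafbeabcfdca')
  2 → (19, 'abcfdca')
  3 → (4, 'acedfbefdceafbeabcfdca')
  4 → (1, 'afaacedfbefdceafbeabcfdca')
  5 → (15, 'afbeabcfdca')
  6 → (20, 'bcfdca')
  7 → (17, 'beabcfdca')
  8 → (9, 'befdceafbeabcfdca')
  9 → (24, 'ca')
  10 → (13, 'ceafbeabcfdca')
  11 → (5, 'cedfbefdceafbeabcfdca')
  12 → (21, 'cfdca')
  13 → (23, 'dca')
  14 → (12, 'dceafbeabcfdca')
  15 → (7, 'dfbefdceafbeabcfdca')
  16 → (18, 'eabcfdca')
  17 → (14, 'eafbeabcfdca')
  18 → (6, 'edfbefdceafbeabcfdca')
  19 → (10, 'efdceafbeabcfdca')
  20 → (2, 'faacedfbefdceafbeabcfdca')
  21 → (0, 'fafaacedfbefdceafbeabcfdca')
  22 → (16, 'fbeabcfdca')
  23 → (8, 'fbefdceafbeabcfdca')
  24 → (22, 'fdca')
  25 → (11, 'fdceafbeabcfdca')

SA = [25, 3, 19, 4, 1, 15, 20, 17, 9, 24, 13, 5, 21, 23, 12, 7, 18, 14, 6, 10, 2, 0, 16, 8, 22, 11]
i: (SA[i-1],SA[i]) lcp shared
  1: (25,3) 1 'a'
  2: (3,19) 1 'a'
  3: (19,4) 1 'a'
  4: (4,1) 1 'a'
  5: (1,15) 2 'af'
  6: (15,20) 0 ''
  7: (20,17) 1 'b'
  8: (17,9) 2 'be'
  9: (9,24) 0 ''
  10: (24,13) 1 'c'
  11: (13,5) 2 'ce'
  12: (5,21) 1 'c'
  13: (21,23) 0 ''
  14: (23,12) 2 'dc'
  15: (12,7) 1 'd'
  16: (7,18) 0 ''
  17: (18,14) 2 'ea'
  18: (14,6) 1 'e'
  19: (6,10) 1 'e'
  20: (10,2) 0 ''
  21: (2,0) 2 'fa'
  22: (0,16) 1 'f'
  23: (16,8) 3 'fbe'
  24: (8,22) 1 'f'
  25: (22,11) 3 'fdc'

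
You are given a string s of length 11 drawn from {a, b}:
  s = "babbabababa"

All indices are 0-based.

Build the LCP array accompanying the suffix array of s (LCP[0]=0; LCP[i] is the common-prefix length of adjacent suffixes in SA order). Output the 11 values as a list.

rank→(start, suffix):
  0 → (10, 'a')
  1 → (8, 'aba')
  2 → (6, 'ababa')
  3 → (4, 'abababa')
  4 → (1, 'abbabababa')
  5 → (9, 'ba')
  6 → (7, 'baba')
  7 → (5, 'bababa')
  8 → (3, 'babababa')
  9 → (0, 'babbabababa')
  10 → (2, 'bbabababa')

SA = [10, 8, 6, 4, 1, 9, 7, 5, 3, 0, 2]
i: (SA[i-1],SA[i]) lcp shared
  1: (10,8) 1 'a'
  2: (8,6) 3 'aba'
  3: (6,4) 5 'ababa'
  4: (4,1) 2 'ab'
  5: (1,9) 0 ''
  6: (9,7) 2 'ba'
  7: (7,5) 4 'baba'
  8: (5,3) 6 'bababa'
  9: (3,0) 3 'bab'
  10: (0,2) 1 'b'

[0, 1, 3, 5, 2, 0, 2, 4, 6, 3, 1]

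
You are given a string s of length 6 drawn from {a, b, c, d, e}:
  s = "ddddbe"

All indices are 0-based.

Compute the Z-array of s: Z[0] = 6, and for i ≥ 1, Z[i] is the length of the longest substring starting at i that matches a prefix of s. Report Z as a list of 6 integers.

Z[0]=6
i=1: outside box; Z[1]=3 scan→box=[1,4)
i=2: min(r-i=2, Z[1]=3)=2; Z[2]=2
i=3: min(r-i=1, Z[2]=2)=1; Z[3]=1
i=4: outside box; Z[4]=0
i=5: outside box; Z[5]=0

[6, 3, 2, 1, 0, 0]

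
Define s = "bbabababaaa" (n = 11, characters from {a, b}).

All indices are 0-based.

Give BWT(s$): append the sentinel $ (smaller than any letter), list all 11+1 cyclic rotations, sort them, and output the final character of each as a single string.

aaabbbbaaab$

rank  rotation      last
    0  $bbabababaaa  a
    1  a$bbabababaa  a
    2  aa$bbabababa  a
    3  aaa$bbababab  b
    4  abaaa$bbabab  b
    5  ababaaa$bbab  b
    6  abababaaa$bb  b
    7  baaa$bbababa  a
    8  babaaa$bbaba  a
    9  bababaaa$bba  a
   10  babababaaa$b  b
   11  bbabababaaa$  $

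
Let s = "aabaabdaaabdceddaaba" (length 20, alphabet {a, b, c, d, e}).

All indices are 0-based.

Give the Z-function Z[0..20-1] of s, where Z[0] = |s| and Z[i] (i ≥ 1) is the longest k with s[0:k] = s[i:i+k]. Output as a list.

Z[0]=20
i=1: fresh scan; Z[1]=1 scan→box=[1,2)
i=2: fresh scan; Z[2]=0
i=3: fresh scan; Z[3]=3 scan→box=[3,6)
i=4: min(r-i=2, Z[1]=1)=1; Z[4]=1
i=5: min(r-i=1, Z[2]=0)=0; Z[5]=0
i=6: fresh scan; Z[6]=0
i=7: fresh scan; Z[7]=2 scan→box=[7,9)
i=8: min(r-i=1, Z[1]=1)=1; Z[8]=3 scan→box=[8,11)
i=9: min(r-i=2, Z[1]=1)=1; Z[9]=1
i=10: min(r-i=1, Z[2]=0)=0; Z[10]=0
i=11: fresh scan; Z[11]=0
i=12: fresh scan; Z[12]=0
i=13: fresh scan; Z[13]=0
i=14: fresh scan; Z[14]=0
i=15: fresh scan; Z[15]=0
i=16: fresh scan; Z[16]=4 scan→box=[16,20)
i=17: min(r-i=3, Z[1]=1)=1; Z[17]=1
i=18: min(r-i=2, Z[2]=0)=0; Z[18]=0
i=19: min(r-i=1, Z[3]=3)=1; Z[19]=1

[20, 1, 0, 3, 1, 0, 0, 2, 3, 1, 0, 0, 0, 0, 0, 0, 4, 1, 0, 1]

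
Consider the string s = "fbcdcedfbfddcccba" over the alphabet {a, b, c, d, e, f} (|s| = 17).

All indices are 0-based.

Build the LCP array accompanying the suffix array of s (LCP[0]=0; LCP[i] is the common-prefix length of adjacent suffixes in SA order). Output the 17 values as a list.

[0, 0, 1, 1, 0, 1, 2, 1, 1, 0, 2, 1, 1, 0, 0, 2, 1]

rank | idx | suffix
   0 |  16 | a
   1 |  15 | ba
   2 |   1 | bcdcedfbfddcccba
   3 |   8 | bfddcccba
   4 |  14 | cba
   5 |  13 | ccba
   6 |  12 | cccba
   7 |   2 | cdcedfbfddcccba
   8 |   4 | cedfbfddcccba
   9 |  11 | dcccba
  10 |   3 | dcedfbfddcccba
  11 |  10 | ddcccba
  12 |   6 | dfbfddcccba
  13 |   5 | edfbfddcccba
  14 |   0 | fbcdcedfbfddcccba
  15 |   7 | fbfddcccba
  16 |   9 | fddcccba

SA = [16, 15, 1, 8, 14, 13, 12, 2, 4, 11, 3, 10, 6, 5, 0, 7, 9]
rank  pair      lcp
   1  s[16:],s[15:]  0  ''
   2  s[15:],s[1:]  1  'b'
   3  s[1:],s[8:]  1  'b'
   4  s[8:],s[14:]  0  ''
   5  s[14:],s[13:]  1  'c'
   6  s[13:],s[12:]  2  'cc'
   7  s[12:],s[2:]  1  'c'
   8  s[2:],s[4:]  1  'c'
   9  s[4:],s[11:]  0  ''
  10  s[11:],s[3:]  2  'dc'
  11  s[3:],s[10:]  1  'd'
  12  s[10:],s[6:]  1  'd'
  13  s[6:],s[5:]  0  ''
  14  s[5:],s[0:]  0  ''
  15  s[0:],s[7:]  2  'fb'
  16  s[7:],s[9:]  1  'f'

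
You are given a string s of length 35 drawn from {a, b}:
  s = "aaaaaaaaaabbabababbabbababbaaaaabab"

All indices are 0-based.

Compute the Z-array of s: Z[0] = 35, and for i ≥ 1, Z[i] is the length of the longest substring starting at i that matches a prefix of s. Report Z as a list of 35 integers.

[35, 9, 8, 7, 6, 5, 4, 3, 2, 1, 0, 0, 1, 0, 1, 0, 1, 0, 0, 1, 0, 0, 1, 0, 1, 0, 0, 5, 4, 3, 2, 1, 0, 1, 0]

Z[0]=35
i=1: outside box; Z[1]=9 grow→box=[1,10)
i=2: min(r-i=8, Z[1]=9)=8; Z[2]=8
i=3: min(r-i=7, Z[2]=8)=7; Z[3]=7
i=4: min(r-i=6, Z[3]=7)=6; Z[4]=6
i=5: min(r-i=5, Z[4]=6)=5; Z[5]=5
i=6: min(r-i=4, Z[5]=5)=4; Z[6]=4
i=7: min(r-i=3, Z[6]=4)=3; Z[7]=3
i=8: min(r-i=2, Z[7]=3)=2; Z[8]=2
i=9: min(r-i=1, Z[8]=2)=1; Z[9]=1
i=10: outside box; Z[10]=0
i=11: outside box; Z[11]=0
i=12: outside box; Z[12]=1 grow→box=[12,13)
i=13: outside box; Z[13]=0
i=14: outside box; Z[14]=1 grow→box=[14,15)
i=15: outside box; Z[15]=0
i=16: outside box; Z[16]=1 grow→box=[16,17)
i=17: outside box; Z[17]=0
i=18: outside box; Z[18]=0
i=19: outside box; Z[19]=1 grow→box=[19,20)
i=20: outside box; Z[20]=0
i=21: outside box; Z[21]=0
i=22: outside box; Z[22]=1 grow→box=[22,23)
i=23: outside box; Z[23]=0
i=24: outside box; Z[24]=1 grow→box=[24,25)
i=25: outside box; Z[25]=0
i=26: outside box; Z[26]=0
i=27: outside box; Z[27]=5 grow→box=[27,32)
i=28: min(r-i=4, Z[1]=9)=4; Z[28]=4
i=29: min(r-i=3, Z[2]=8)=3; Z[29]=3
i=30: min(r-i=2, Z[3]=7)=2; Z[30]=2
i=31: min(r-i=1, Z[4]=6)=1; Z[31]=1
i=32: outside box; Z[32]=0
i=33: outside box; Z[33]=1 grow→box=[33,34)
i=34: outside box; Z[34]=0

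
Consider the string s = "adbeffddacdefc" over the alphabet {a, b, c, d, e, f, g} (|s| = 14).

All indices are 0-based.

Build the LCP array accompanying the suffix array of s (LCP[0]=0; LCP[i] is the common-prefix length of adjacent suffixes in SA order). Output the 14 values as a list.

[0, 1, 0, 0, 1, 0, 1, 1, 1, 0, 2, 0, 1, 1]

rank→(start, suffix):
  0 → (8, 'acdefc')
  1 → (0, 'adbeffddacdefc')
  2 → (2, 'beffddacdefc')
  3 → (13, 'c')
  4 → (9, 'cdefc')
  5 → (7, 'dacdefc')
  6 → (1, 'dbeffddacdefc')
  7 → (6, 'ddacdefc')
  8 → (10, 'defc')
  9 → (11, 'efc')
  10 → (3, 'effddacdefc')
  11 → (12, 'fc')
  12 → (5, 'fddacdefc')
  13 → (4, 'ffddacdefc')

SA = [8, 0, 2, 13, 9, 7, 1, 6, 10, 11, 3, 12, 5, 4]
[i] adj suffixes → lcp
  [1] 8/0 → 1 ('a')
  [2] 0/2 → 0 ('')
  [3] 2/13 → 0 ('')
  [4] 13/9 → 1 ('c')
  [5] 9/7 → 0 ('')
  [6] 7/1 → 1 ('d')
  [7] 1/6 → 1 ('d')
  [8] 6/10 → 1 ('d')
  [9] 10/11 → 0 ('')
  [10] 11/3 → 2 ('ef')
  [11] 3/12 → 0 ('')
  [12] 12/5 → 1 ('f')
  [13] 5/4 → 1 ('f')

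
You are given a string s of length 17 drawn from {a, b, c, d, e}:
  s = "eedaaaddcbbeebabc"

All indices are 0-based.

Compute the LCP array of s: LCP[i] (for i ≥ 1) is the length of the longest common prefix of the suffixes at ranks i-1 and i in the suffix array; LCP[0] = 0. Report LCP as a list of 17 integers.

[0, 2, 1, 1, 0, 1, 1, 1, 0, 1, 0, 1, 1, 0, 1, 1, 2]

rank | idx | suffix
   0 |   3 | aaaddcbbeebabc
   1 |   4 | aaddcbbeebabc
   2 |  14 | abc
   3 |   5 | addcbbeebabc
   4 |  13 | babc
   5 |   9 | bbeebabc
   6 |  15 | bc
   7 |  10 | beebabc
   8 |  16 | c
   9 |   8 | cbbeebabc
  10 |   2 | daaaddcbbeebabc
  11 |   7 | dcbbeebabc
  12 |   6 | ddcbbeebabc
  13 |  12 | ebabc
  14 |   1 | edaaaddcbbeebabc
  15 |  11 | eebabc
  16 |   0 | eedaaaddcbbeebabc

SA = [3, 4, 14, 5, 13, 9, 15, 10, 16, 8, 2, 7, 6, 12, 1, 11, 0]
[i] adj suffixes → lcp
  [1] 3/4 → 2 ('aa')
  [2] 4/14 → 1 ('a')
  [3] 14/5 → 1 ('a')
  [4] 5/13 → 0 ('')
  [5] 13/9 → 1 ('b')
  [6] 9/15 → 1 ('b')
  [7] 15/10 → 1 ('b')
  [8] 10/16 → 0 ('')
  [9] 16/8 → 1 ('c')
  [10] 8/2 → 0 ('')
  [11] 2/7 → 1 ('d')
  [12] 7/6 → 1 ('d')
  [13] 6/12 → 0 ('')
  [14] 12/1 → 1 ('e')
  [15] 1/11 → 1 ('e')
  [16] 11/0 → 2 ('ee')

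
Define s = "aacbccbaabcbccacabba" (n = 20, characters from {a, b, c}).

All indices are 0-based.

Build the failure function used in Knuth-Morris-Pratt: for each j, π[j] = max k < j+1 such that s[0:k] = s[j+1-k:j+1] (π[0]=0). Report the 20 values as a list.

π[0] = 0
j=1 s[j]='a': π[1]=1 (border 'a')
j=2 s[j]='c': k: 1→0; π[2]=0 (border '')
j=3 s[j]='b': π[3]=0 (border '')
j=4 s[j]='c': π[4]=0 (border '')
j=5 s[j]='c': π[5]=0 (border '')
j=6 s[j]='b': π[6]=0 (border '')
j=7 s[j]='a': π[7]=1 (border 'a')
j=8 s[j]='a': π[8]=2 (border 'aa')
j=9 s[j]='b': k: 2→1→0; π[9]=0 (border '')
j=10 s[j]='c': π[10]=0 (border '')
j=11 s[j]='b': π[11]=0 (border '')
j=12 s[j]='c': π[12]=0 (border '')
j=13 s[j]='c': π[13]=0 (border '')
j=14 s[j]='a': π[14]=1 (border 'a')
j=15 s[j]='c': k: 1→0; π[15]=0 (border '')
j=16 s[j]='a': π[16]=1 (border 'a')
j=17 s[j]='b': k: 1→0; π[17]=0 (border '')
j=18 s[j]='b': π[18]=0 (border '')
j=19 s[j]='a': π[19]=1 (border 'a')

[0, 1, 0, 0, 0, 0, 0, 1, 2, 0, 0, 0, 0, 0, 1, 0, 1, 0, 0, 1]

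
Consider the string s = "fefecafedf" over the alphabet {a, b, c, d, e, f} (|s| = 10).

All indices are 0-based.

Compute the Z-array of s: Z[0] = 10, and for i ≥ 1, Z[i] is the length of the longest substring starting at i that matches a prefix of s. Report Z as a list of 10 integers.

[10, 0, 2, 0, 0, 0, 2, 0, 0, 1]

Z[0]=10
i=1: fresh scan; Z[1]=0
i=2: fresh scan; Z[2]=2 extend→box=[2,4)
i=3: min(r-i=1, Z[1]=0)=0; Z[3]=0
i=4: fresh scan; Z[4]=0
i=5: fresh scan; Z[5]=0
i=6: fresh scan; Z[6]=2 extend→box=[6,8)
i=7: min(r-i=1, Z[1]=0)=0; Z[7]=0
i=8: fresh scan; Z[8]=0
i=9: fresh scan; Z[9]=1 extend→box=[9,10)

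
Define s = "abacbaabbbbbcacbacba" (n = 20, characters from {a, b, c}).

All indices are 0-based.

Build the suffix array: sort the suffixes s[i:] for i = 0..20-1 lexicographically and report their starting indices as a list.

rank→(start, suffix):
  0 → (19, 'a')
  1 → (5, 'aabbbbbcacbacba')
  2 → (0, 'abacbaabbbbbcacbacba')
  3 → (6, 'abbbbbcacbacba')
  4 → (16, 'acba')
  5 → (2, 'acbaabbbbbcacbacba')
  6 → (13, 'acbacba')
  7 → (18, 'ba')
  8 → (4, 'baabbbbbcacbacba')
  9 → (15, 'bacba')
  10 → (1, 'bacbaabbbbbcacbacba')
  11 → (7, 'bbbbbcacbacba')
  12 → (8, 'bbbbcacbacba')
  13 → (9, 'bbbcacbacba')
  14 → (10, 'bbcacbacba')
  15 → (11, 'bcacbacba')
  16 → (12, 'cacbacba')
  17 → (17, 'cba')
  18 → (3, 'cbaabbbbbcacbacba')
  19 → (14, 'cbacba')

[19, 5, 0, 6, 16, 2, 13, 18, 4, 15, 1, 7, 8, 9, 10, 11, 12, 17, 3, 14]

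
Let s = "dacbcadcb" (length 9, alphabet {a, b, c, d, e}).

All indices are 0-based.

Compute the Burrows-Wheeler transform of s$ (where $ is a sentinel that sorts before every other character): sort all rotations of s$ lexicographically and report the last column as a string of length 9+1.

rank  rotation    last
    0  $dacbcadcb  b
    1  acbcadcb$d  d
    2  adcb$dacbc  c
    3  b$dacbcadc  c
    4  bcadcb$dac  c
    5  cadcb$dacb  b
    6  cb$dacbcad  d
    7  cbcadcb$da  a
    8  dacbcadcb$  $
    9  dcb$dacbca  a

bdcccbda$a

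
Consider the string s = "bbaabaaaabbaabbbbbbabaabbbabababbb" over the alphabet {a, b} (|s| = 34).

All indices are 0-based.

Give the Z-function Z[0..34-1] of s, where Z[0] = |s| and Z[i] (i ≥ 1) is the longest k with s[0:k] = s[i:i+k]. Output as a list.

[34, 1, 0, 0, 1, 0, 0, 0, 0, 5, 1, 0, 0, 2, 2, 2, 2, 3, 1, 0, 1, 0, 0, 2, 3, 1, 0, 1, 0, 1, 0, 2, 2, 1]

Z[0]=34
i=1: fresh scan; Z[1]=1 grow→box=[1,2)
i=2: fresh scan; Z[2]=0
i=3: fresh scan; Z[3]=0
i=4: fresh scan; Z[4]=1 grow→box=[4,5)
i=5: fresh scan; Z[5]=0
i=6: fresh scan; Z[6]=0
i=7: fresh scan; Z[7]=0
i=8: fresh scan; Z[8]=0
i=9: fresh scan; Z[9]=5 grow→box=[9,14)
i=10: min(r-i=4, Z[1]=1)=1; Z[10]=1
i=11: min(r-i=3, Z[2]=0)=0; Z[11]=0
i=12: min(r-i=2, Z[3]=0)=0; Z[12]=0
i=13: min(r-i=1, Z[4]=1)=1; Z[13]=2 grow→box=[13,15)
i=14: min(r-i=1, Z[1]=1)=1; Z[14]=2 grow→box=[14,16)
i=15: min(r-i=1, Z[1]=1)=1; Z[15]=2 grow→box=[15,17)
i=16: min(r-i=1, Z[1]=1)=1; Z[16]=2 grow→box=[16,18)
i=17: min(r-i=1, Z[1]=1)=1; Z[17]=3 grow→box=[17,20)
i=18: min(r-i=2, Z[1]=1)=1; Z[18]=1
i=19: min(r-i=1, Z[2]=0)=0; Z[19]=0
i=20: fresh scan; Z[20]=1 grow→box=[20,21)
i=21: fresh scan; Z[21]=0
i=22: fresh scan; Z[22]=0
i=23: fresh scan; Z[23]=2 grow→box=[23,25)
i=24: min(r-i=1, Z[1]=1)=1; Z[24]=3 grow→box=[24,27)
i=25: min(r-i=2, Z[1]=1)=1; Z[25]=1
i=26: min(r-i=1, Z[2]=0)=0; Z[26]=0
i=27: fresh scan; Z[27]=1 grow→box=[27,28)
i=28: fresh scan; Z[28]=0
i=29: fresh scan; Z[29]=1 grow→box=[29,30)
i=30: fresh scan; Z[30]=0
i=31: fresh scan; Z[31]=2 grow→box=[31,33)
i=32: min(r-i=1, Z[1]=1)=1; Z[32]=2 grow→box=[32,34)
i=33: min(r-i=1, Z[1]=1)=1; Z[33]=1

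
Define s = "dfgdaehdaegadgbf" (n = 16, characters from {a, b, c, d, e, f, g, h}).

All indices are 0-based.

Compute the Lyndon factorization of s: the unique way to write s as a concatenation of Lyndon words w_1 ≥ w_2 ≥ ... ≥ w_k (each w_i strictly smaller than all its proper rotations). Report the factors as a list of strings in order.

["dfg", "d", "aehd", "aeg", "adgbf"]

emit factor 1: 'dfg' (i=0, period=3)
emit factor 2: 'd' (i=3, period=1)
emit factor 3: 'aehd' (i=4, period=4)
emit factor 4: 'aeg' (i=8, period=3)
emit factor 5: 'adgbf' (i=11, period=5)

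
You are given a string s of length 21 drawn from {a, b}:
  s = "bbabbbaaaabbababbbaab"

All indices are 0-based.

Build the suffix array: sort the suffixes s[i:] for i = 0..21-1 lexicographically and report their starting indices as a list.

rank→(start, suffix):
  0 → (6, 'aaaabbababbbaab')
  1 → (7, 'aaabbababbbaab')
  2 → (18, 'aab')
  3 → (8, 'aabbababbbaab')
  4 → (19, 'ab')
  5 → (12, 'ababbbaab')
  6 → (9, 'abbababbbaab')
  7 → (2, 'abbbaaaabbababbbaab')
  8 → (14, 'abbbaab')
  9 → (20, 'b')
  10 → (5, 'baaaabbababbbaab')
  11 → (17, 'baab')
  12 → (11, 'bababbbaab')
  13 → (1, 'babbbaaaabbababbbaab')
  14 → (13, 'babbbaab')
  15 → (4, 'bbaaaabbababbbaab')
  16 → (16, 'bbaab')
  17 → (10, 'bbababbbaab')
  18 → (0, 'bbabbbaaaabbababbbaab')
  19 → (3, 'bbbaaaabbababbbaab')
  20 → (15, 'bbbaab')

[6, 7, 18, 8, 19, 12, 9, 2, 14, 20, 5, 17, 11, 1, 13, 4, 16, 10, 0, 3, 15]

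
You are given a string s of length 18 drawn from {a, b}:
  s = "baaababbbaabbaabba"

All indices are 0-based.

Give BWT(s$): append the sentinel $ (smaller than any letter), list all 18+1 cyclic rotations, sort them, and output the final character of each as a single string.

abbabbaaabb$bbaaaba

rank  rotation             last
    0  $baaababbbaabbaabba  a
    1  a$baaababbbaabbaabb  b
    2  aaababbbaabbaabba$b  b
    3  aababbbaabbaabba$ba  a
    4  aabba$baaababbbaabb  b
    5  aabbaabba$baaababbb  b
    6  ababbbaabbaabba$baa  a
    7  abba$baaababbbaabba  a
    8  abbaabba$baaababbba  a
    9  abbbaabbaabba$baaab  b
   10  ba$baaababbbaabbaab  b
   11  baaababbbaabbaabba$  $
   12  baabba$baaababbbaab  b
   13  baabbaabba$baaababb  b
   14  babbbaabbaabba$baaa  a
   15  bba$baaababbbaabbaa  a
   16  bbaabba$baaababbbaa  a
   17  bbaabbaabba$baaabab  b
   18  bbbaabbaabba$baaaba  a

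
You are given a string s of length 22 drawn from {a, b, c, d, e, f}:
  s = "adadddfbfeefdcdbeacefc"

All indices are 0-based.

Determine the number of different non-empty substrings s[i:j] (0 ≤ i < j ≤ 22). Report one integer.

234

rank | idx | suffix
   0 |  17 | acefc
   1 |   0 | adadddfbfeefdcdbeacefc
   2 |   2 | adddfbfeefdcdbeacefc
   3 |  15 | beacefc
   4 |   7 | bfeefdcdbeacefc
   5 |  21 | c
   6 |  13 | cdbeacefc
   7 |  18 | cefc
   8 |   1 | dadddfbfeefdcdbeacefc
   9 |  14 | dbeacefc
  10 |  12 | dcdbeacefc
  11 |   3 | dddfbfeefdcdbeacefc
  12 |   4 | ddfbfeefdcdbeacefc
  13 |   5 | dfbfeefdcdbeacefc
  14 |  16 | eacefc
  15 |   9 | eefdcdbeacefc
  16 |  19 | efc
  17 |  10 | efdcdbeacefc
  18 |   6 | fbfeefdcdbeacefc
  19 |  20 | fc
  20 |  11 | fdcdbeacefc
  21 |   8 | feefdcdbeacefc

SA = [17, 0, 2, 15, 7, 21, 13, 18, 1, 14, 12, 3, 4, 5, 16, 9, 19, 10, 6, 20, 11, 8]
i: (SA[i-1],SA[i]) lcp shared
  1: (17,0) 1 'a'
  2: (0,2) 2 'ad'
  3: (2,15) 0 ''
  4: (15,7) 1 'b'
  5: (7,21) 0 ''
  6: (21,13) 1 'c'
  7: (13,18) 1 'c'
  8: (18,1) 0 ''
  9: (1,14) 1 'd'
  10: (14,12) 1 'd'
  11: (12,3) 1 'd'
  12: (3,4) 2 'dd'
  13: (4,5) 1 'd'
  14: (5,16) 0 ''
  15: (16,9) 1 'e'
  16: (9,19) 1 'e'
  17: (19,10) 2 'ef'
  18: (10,6) 0 ''
  19: (6,20) 1 'f'
  20: (20,11) 1 'f'
  21: (11,8) 1 'f'

n(n+1)/2 = 22·23/2 = 253
Σ LCP = 0 + 1 + 2 + 0 + 1 + 0 + 1 + 1 + 0 + 1 + 1 + 1 + 2 + 1 + 0 + 1 + 1 + 2 + 0 + 1 + 1 + 1 = 19
distinct = 253 − 19 = 234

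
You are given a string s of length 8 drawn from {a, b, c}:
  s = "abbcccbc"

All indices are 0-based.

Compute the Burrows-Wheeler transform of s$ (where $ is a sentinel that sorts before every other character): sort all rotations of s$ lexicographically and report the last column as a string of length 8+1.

rank  rotation   last
    0  $abbcccbc  c
    1  abbcccbc$  $
    2  bbcccbc$a  a
    3  bc$abbccc  c
    4  bcccbc$ab  b
    5  c$abbcccb  b
    6  cbc$abbcc  c
    7  ccbc$abbc  c
    8  cccbc$abb  b

c$acbbccb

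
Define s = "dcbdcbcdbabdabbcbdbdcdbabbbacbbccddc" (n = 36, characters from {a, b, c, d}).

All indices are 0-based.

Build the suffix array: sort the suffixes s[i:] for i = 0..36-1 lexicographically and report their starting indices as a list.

[23, 12, 9, 27, 22, 8, 26, 25, 24, 13, 29, 14, 30, 5, 10, 16, 2, 18, 35, 28, 4, 15, 1, 31, 20, 6, 32, 11, 21, 7, 17, 34, 3, 0, 19, 33]

rank→(start, suffix):
  0 → (23, 'abbbacbbccddc')
  1 → (12, 'abbcbdbdcdbabbbacbbccddc')
  2 → (9, 'abdabbcbdbdcdbabbbacbbccddc')
  3 → (27, 'acbbccddc')
  4 → (22, 'babbbacbbccddc')
  5 → (8, 'babdabbcbdbdcdbabbbacbbccddc')
  6 → (26, 'bacbbccddc')
  7 → (25, 'bbacbbccddc')
  8 → (24, 'bbbacbbccddc')
  9 → (13, 'bbcbdbdcdbabbbacbbccddc')
  10 → (29, 'bbccddc')
  11 → (14, 'bcbdbdcdbabbbacbbccddc')
  12 → (30, 'bccddc')
  13 → (5, 'bcdbabdabbcbdbdcdbabbbacbbccddc')
  14 → (10, 'bdabbcbdbdcdbabbbacbbccddc')
  15 → (16, 'bdbdcdbabbbacbbccddc')
  16 → (2, 'bdcbcdbabdabbcbdbdcdbabbbacbbccddc')
  17 → (18, 'bdcdbabbbacbbccddc')
  18 → (35, 'c')
  19 → (28, 'cbbccddc')
  20 → (4, 'cbcdbabdabbcbdbdcdbabbbacbbccddc')
  21 → (15, 'cbdbdcdbabbbacbbccddc')
  22 → (1, 'cbdcbcdbabdabbcbdbdcdbabbbacbbccddc')
  23 → (31, 'ccddc')
  24 → (20, 'cdbabbbacbbccddc')
  25 → (6, 'cdbabdabbcbdbdcdbabbbacbbccddc')
  26 → (32, 'cddc')
  27 → (11, 'dabbcbdbdcdbabbbacbbccddc')
  28 → (21, 'dbabbbacbbccddc')
  29 → (7, 'dbabdabbcbdbdcdbabbbacbbccddc')
  30 → (17, 'dbdcdbabbbacbbccddc')
  31 → (34, 'dc')
  32 → (3, 'dcbcdbabdabbcbdbdcdbabbbacbbccddc')
  33 → (0, 'dcbdcbcdbabdabbcbdbdcdbabbbacbbccddc')
  34 → (19, 'dcdbabbbacbbccddc')
  35 → (33, 'ddc')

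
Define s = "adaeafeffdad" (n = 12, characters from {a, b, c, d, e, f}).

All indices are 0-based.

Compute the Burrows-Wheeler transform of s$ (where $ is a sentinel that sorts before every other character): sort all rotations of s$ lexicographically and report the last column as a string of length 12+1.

rank  rotation       last
    0  $adaeafeffdad  d
    1  ad$adaeafeffd  d
    2  adaeafeffdad$  $
    3  aeafeffdad$ad  d
    4  afeffdad$adae  e
    5  d$adaeafeffda  a
    6  dad$adaeafeff  f
    7  daeafeffdad$a  a
    8  eafeffdad$ada  a
    9  effdad$adaeaf  f
   10  fdad$adaeafef  f
   11  feffdad$adaea  a
   12  ffdad$adaeafe  e

dd$deafaaffae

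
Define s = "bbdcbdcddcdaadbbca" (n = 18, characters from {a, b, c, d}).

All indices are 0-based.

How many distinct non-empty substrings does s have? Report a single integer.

rank | idx | suffix
   0 |  17 | a
   1 |  11 | aadbbca
   2 |  12 | adbbca
   3 |  14 | bbca
   4 |   0 | bbdcbdcddcdaadbbca
   5 |  15 | bca
   6 |   1 | bdcbdcddcdaadbbca
   7 |   4 | bdcddcdaadbbca
   8 |  16 | ca
   9 |   3 | cbdcddcdaadbbca
  10 |   9 | cdaadbbca
  11 |   6 | cddcdaadbbca
  12 |  10 | daadbbca
  13 |  13 | dbbca
  14 |   2 | dcbdcddcdaadbbca
  15 |   8 | dcdaadbbca
  16 |   5 | dcddcdaadbbca
  17 |   7 | ddcdaadbbca

SA = [17, 11, 12, 14, 0, 15, 1, 4, 16, 3, 9, 6, 10, 13, 2, 8, 5, 7]
i: (SA[i-1],SA[i]) lcp shared
  1: (17,11) 1 'a'
  2: (11,12) 1 'a'
  3: (12,14) 0 ''
  4: (14,0) 2 'bb'
  5: (0,15) 1 'b'
  6: (15,1) 1 'b'
  7: (1,4) 3 'bdc'
  8: (4,16) 0 ''
  9: (16,3) 1 'c'
  10: (3,9) 1 'c'
  11: (9,6) 2 'cd'
  12: (6,10) 0 ''
  13: (10,13) 1 'd'
  14: (13,2) 1 'd'
  15: (2,8) 2 'dc'
  16: (8,5) 3 'dcd'
  17: (5,7) 1 'd'

n(n+1)/2 = 18·19/2 = 171
Σ LCP = 0 + 1 + 1 + 0 + 2 + 1 + 1 + 3 + 0 + 1 + 1 + 2 + 0 + 1 + 1 + 2 + 3 + 1 = 21
distinct = 171 − 21 = 150

150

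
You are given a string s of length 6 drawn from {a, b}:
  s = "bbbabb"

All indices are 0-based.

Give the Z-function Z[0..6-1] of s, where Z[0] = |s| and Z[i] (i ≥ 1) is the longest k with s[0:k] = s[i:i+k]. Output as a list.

Z[0]=6
i=1: fresh scan; Z[1]=2 scan→box=[1,3)
i=2: min(r-i=1, Z[1]=2)=1; Z[2]=1
i=3: fresh scan; Z[3]=0
i=4: fresh scan; Z[4]=2 scan→box=[4,6)
i=5: min(r-i=1, Z[1]=2)=1; Z[5]=1

[6, 2, 1, 0, 2, 1]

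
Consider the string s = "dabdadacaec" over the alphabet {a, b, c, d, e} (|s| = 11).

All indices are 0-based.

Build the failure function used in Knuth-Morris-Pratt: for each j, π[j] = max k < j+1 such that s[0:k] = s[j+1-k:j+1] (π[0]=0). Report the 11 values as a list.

[0, 0, 0, 1, 2, 1, 2, 0, 0, 0, 0]

π[0] = 0
j=1 s[j]='a': π[1]=0 (border '')
j=2 s[j]='b': π[2]=0 (border '')
j=3 s[j]='d': π[3]=1 (border 'd')
j=4 s[j]='a': π[4]=2 (border 'da')
j=5 s[j]='d': k: 2→0; π[5]=1 (border 'd')
j=6 s[j]='a': π[6]=2 (border 'da')
j=7 s[j]='c': k: 2→0; π[7]=0 (border '')
j=8 s[j]='a': π[8]=0 (border '')
j=9 s[j]='e': π[9]=0 (border '')
j=10 s[j]='c': π[10]=0 (border '')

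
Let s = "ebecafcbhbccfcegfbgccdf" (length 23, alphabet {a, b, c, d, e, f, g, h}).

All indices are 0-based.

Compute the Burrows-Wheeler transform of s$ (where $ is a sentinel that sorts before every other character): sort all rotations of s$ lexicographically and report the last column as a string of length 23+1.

fchefcefgbcfcc$bcdgacbeb

rank  rotation                  last
    0  $ebecafcbhbccfcegfbgccdf  f
    1  afcbhbccfcegfbgccdf$ebec  c
    2  bccfcegfbgccdf$ebecafcbh  h
    3  becafcbhbccfcegfbgccdf$e  e
    4  bgccdf$ebecafcbhbccfcegf  f
    5  bhbccfcegfbgccdf$ebecafc  c
    6  cafcbhbccfcegfbgccdf$ebe  e
    7  cbhbccfcegfbgccdf$ebecaf  f
    8  ccdf$ebecafcbhbccfcegfbg  g
    9  ccfcegfbgccdf$ebecafcbhb  b
   10  cdf$ebecafcbhbccfcegfbgc  c
   11  cegfbgccdf$ebecafcbhbccf  f
   12  cfcegfbgccdf$ebecafcbhbc  c
   13  df$ebecafcbhbccfcegfbgcc  c
   14  ebecafcbhbccfcegfbgccdf$  $
   15  ecafcbhbccfcegfbgccdf$eb  b
   16  egfbgccdf$ebecafcbhbccfc  c
   17  f$ebecafcbhbccfcegfbgccd  d
   18  fbgccdf$ebecafcbhbccfceg  g
   19  fcbhbccfcegfbgccdf$ebeca  a
   20  fcegfbgccdf$ebecafcbhbcc  c
   21  gccdf$ebecafcbhbccfcegfb  b
   22  gfbgccdf$ebecafcbhbccfce  e
   23  hbccfcegfbgccdf$ebecafcb  b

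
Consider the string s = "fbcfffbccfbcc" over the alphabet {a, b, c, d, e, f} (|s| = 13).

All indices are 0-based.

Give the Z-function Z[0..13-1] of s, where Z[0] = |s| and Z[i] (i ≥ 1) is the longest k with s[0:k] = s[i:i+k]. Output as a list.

[13, 0, 0, 1, 1, 3, 0, 0, 0, 3, 0, 0, 0]

Z[0]=13
i=1: outside box; Z[1]=0
i=2: outside box; Z[2]=0
i=3: outside box; Z[3]=1 extend→box=[3,4)
i=4: outside box; Z[4]=1 extend→box=[4,5)
i=5: outside box; Z[5]=3 extend→box=[5,8)
i=6: min(r-i=2, Z[1]=0)=0; Z[6]=0
i=7: min(r-i=1, Z[2]=0)=0; Z[7]=0
i=8: outside box; Z[8]=0
i=9: outside box; Z[9]=3 extend→box=[9,12)
i=10: min(r-i=2, Z[1]=0)=0; Z[10]=0
i=11: min(r-i=1, Z[2]=0)=0; Z[11]=0
i=12: outside box; Z[12]=0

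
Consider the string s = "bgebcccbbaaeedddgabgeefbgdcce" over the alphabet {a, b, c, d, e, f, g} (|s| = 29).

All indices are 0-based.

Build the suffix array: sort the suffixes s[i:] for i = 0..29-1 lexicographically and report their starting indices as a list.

sorted suffixes:
  #0 SA[0]=9  'aaeedddgabgeefbgdcce'
  #1 SA[1]=17  'abgeefbgdcce'
  #2 SA[2]=10  'aeedddgabgeefbgdcce'
  #3 SA[3]=8  'baaeedddgabgeefbgdcce'
  #4 SA[4]=7  'bbaaeedddgabgeefbgdcce'
  #5 SA[5]=3  'bcccbbaaeedddgabgeefbgdcce'
  #6 SA[6]=23  'bgdcce'
  #7 SA[7]=0  'bgebcccbbaaeedddgabgeefbgdcce'
  #8 SA[8]=18  'bgeefbgdcce'
  #9 SA[9]=6  'cbbaaeedddgabgeefbgdcce'
  #10 SA[10]=5  'ccbbaaeedddgabgeefbgdcce'
  #11 SA[11]=4  'cccbbaaeedddgabgeefbgdcce'
  #12 SA[12]=26  'cce'
  #13 SA[13]=27  'ce'
  #14 SA[14]=25  'dcce'
  #15 SA[15]=13  'dddgabgeefbgdcce'
  #16 SA[16]=14  'ddgabgeefbgdcce'
  #17 SA[17]=15  'dgabgeefbgdcce'
  #18 SA[18]=28  'e'
  #19 SA[19]=2  'ebcccbbaaeedddgabgeefbgdcce'
  #20 SA[20]=12  'edddgabgeefbgdcce'
  #21 SA[21]=11  'eedddgabgeefbgdcce'
  #22 SA[22]=20  'eefbgdcce'
  #23 SA[23]=21  'efbgdcce'
  #24 SA[24]=22  'fbgdcce'
  #25 SA[25]=16  'gabgeefbgdcce'
  #26 SA[26]=24  'gdcce'
  #27 SA[27]=1  'gebcccbbaaeedddgabgeefbgdcce'
  #28 SA[28]=19  'geefbgdcce'

[9, 17, 10, 8, 7, 3, 23, 0, 18, 6, 5, 4, 26, 27, 25, 13, 14, 15, 28, 2, 12, 11, 20, 21, 22, 16, 24, 1, 19]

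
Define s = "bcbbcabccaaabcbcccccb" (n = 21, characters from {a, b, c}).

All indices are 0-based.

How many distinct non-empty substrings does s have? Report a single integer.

rank | idx | suffix
   0 |   9 | aaabcbcccccb
   1 |  10 | aabcbcccccb
   2 |  11 | abcbcccccb
   3 |   5 | abccaaabcbcccccb
   4 |  20 | b
   5 |   2 | bbcabccaaabcbcccccb
   6 |   3 | bcabccaaabcbcccccb
   7 |   0 | bcbbcabccaaabcbcccccb
   8 |  12 | bcbcccccb
   9 |   6 | bccaaabcbcccccb
  10 |  14 | bcccccb
  11 |   8 | caaabcbcccccb
  12 |   4 | cabccaaabcbcccccb
  13 |  19 | cb
  14 |   1 | cbbcabccaaabcbcccccb
  15 |  13 | cbcccccb
  16 |   7 | ccaaabcbcccccb
  17 |  18 | ccb
  18 |  17 | cccb
  19 |  16 | ccccb
  20 |  15 | cccccb

SA = [9, 10, 11, 5, 20, 2, 3, 0, 12, 6, 14, 8, 4, 19, 1, 13, 7, 18, 17, 16, 15]
rank  pair      lcp
   1  s[9:],s[10:]  2  'aa'
   2  s[10:],s[11:]  1  'a'
   3  s[11:],s[5:]  3  'abc'
   4  s[5:],s[20:]  0  ''
   5  s[20:],s[2:]  1  'b'
   6  s[2:],s[3:]  1  'b'
   7  s[3:],s[0:]  2  'bc'
   8  s[0:],s[12:]  3  'bcb'
   9  s[12:],s[6:]  2  'bc'
  10  s[6:],s[14:]  3  'bcc'
  11  s[14:],s[8:]  0  ''
  12  s[8:],s[4:]  2  'ca'
  13  s[4:],s[19:]  1  'c'
  14  s[19:],s[1:]  2  'cb'
  15  s[1:],s[13:]  2  'cb'
  16  s[13:],s[7:]  1  'c'
  17  s[7:],s[18:]  2  'cc'
  18  s[18:],s[17:]  2  'cc'
  19  s[17:],s[16:]  3  'ccc'
  20  s[16:],s[15:]  4  'cccc'

n(n+1)/2 = 21·22/2 = 231
Σ LCP = 0 + 2 + 1 + 3 + 0 + 1 + 1 + 2 + 3 + 2 + 3 + 0 + 2 + 1 + 2 + 2 + 1 + 2 + 2 + 3 + 4 = 37
distinct = 231 − 37 = 194

194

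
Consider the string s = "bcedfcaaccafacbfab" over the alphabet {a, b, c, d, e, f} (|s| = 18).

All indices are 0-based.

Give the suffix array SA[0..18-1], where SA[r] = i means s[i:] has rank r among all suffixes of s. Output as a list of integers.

rank | idx | suffix
   0 |   6 | aaccafacbfab
   1 |  16 | ab
   2 |  12 | acbfab
   3 |   7 | accafacbfab
   4 |  10 | afacbfab
   5 |  17 | b
   6 |   0 | bcedfcaaccafacbfab
   7 |  14 | bfab
   8 |   5 | caaccafacbfab
   9 |   9 | cafacbfab
  10 |  13 | cbfab
  11 |   8 | ccafacbfab
  12 |   1 | cedfcaaccafacbfab
  13 |   3 | dfcaaccafacbfab
  14 |   2 | edfcaaccafacbfab
  15 |  15 | fab
  16 |  11 | facbfab
  17 |   4 | fcaaccafacbfab

[6, 16, 12, 7, 10, 17, 0, 14, 5, 9, 13, 8, 1, 3, 2, 15, 11, 4]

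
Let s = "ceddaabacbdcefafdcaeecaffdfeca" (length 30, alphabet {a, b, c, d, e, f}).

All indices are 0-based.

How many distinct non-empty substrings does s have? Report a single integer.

433

rank | idx | suffix
   0 |  29 | a
   1 |   4 | aabacbdcefafdcaeecaffdfeca
   2 |   5 | abacbdcefafdcaeecaffdfeca
   3 |   7 | acbdcefafdcaeecaffdfeca
   4 |  18 | aeecaffdfeca
   5 |  14 | afdcaeecaffdfeca
   6 |  22 | affdfeca
   7 |   6 | bacbdcefafdcaeecaffdfeca
   8 |   9 | bdcefafdcaeecaffdfeca
   9 |  28 | ca
  10 |  17 | caeecaffdfeca
  11 |  21 | caffdfeca
  12 |   8 | cbdcefafdcaeecaffdfeca
  13 |   0 | ceddaabacbdcefafdcaeecaffdfeca
  14 |  11 | cefafdcaeecaffdfeca
  15 |   3 | daabacbdcefafdcaeecaffdfeca
  16 |  16 | dcaeecaffdfeca
  17 |  10 | dcefafdcaeecaffdfeca
  18 |   2 | ddaabacbdcefafdcaeecaffdfeca
  19 |  25 | dfeca
  20 |  27 | eca
  21 |  20 | ecaffdfeca
  22 |   1 | eddaabacbdcefafdcaeecaffdfeca
  23 |  19 | eecaffdfeca
  24 |  12 | efafdcaeecaffdfeca
  25 |  13 | fafdcaeecaffdfeca
  26 |  15 | fdcaeecaffdfeca
  27 |  24 | fdfeca
  28 |  26 | feca
  29 |  23 | ffdfeca

SA = [29, 4, 5, 7, 18, 14, 22, 6, 9, 28, 17, 21, 8, 0, 11, 3, 16, 10, 2, 25, 27, 20, 1, 19, 12, 13, 15, 24, 26, 23]
i: (SA[i-1],SA[i]) lcp shared
  1: (29,4) 1 'a'
  2: (4,5) 1 'a'
  3: (5,7) 1 'a'
  4: (7,18) 1 'a'
  5: (18,14) 1 'a'
  6: (14,22) 2 'af'
  7: (22,6) 0 ''
  8: (6,9) 1 'b'
  9: (9,28) 0 ''
  10: (28,17) 2 'ca'
  11: (17,21) 2 'ca'
  12: (21,8) 1 'c'
  13: (8,0) 1 'c'
  14: (0,11) 2 'ce'
  15: (11,3) 0 ''
  16: (3,16) 1 'd'
  17: (16,10) 2 'dc'
  18: (10,2) 1 'd'
  19: (2,25) 1 'd'
  20: (25,27) 0 ''
  21: (27,20) 3 'eca'
  22: (20,1) 1 'e'
  23: (1,19) 1 'e'
  24: (19,12) 1 'e'
  25: (12,13) 0 ''
  26: (13,15) 1 'f'
  27: (15,24) 2 'fd'
  28: (24,26) 1 'f'
  29: (26,23) 1 'f'

n(n+1)/2 = 30·31/2 = 465
Σ LCP = 0 + 1 + 1 + 1 + 1 + 1 + 2 + 0 + 1 + 0 + 2 + 2 + 1 + 1 + 2 + 0 + 1 + 2 + 1 + 1 + 0 + 3 + 1 + 1 + 1 + 0 + 1 + 2 + 1 + 1 = 32
distinct = 465 − 32 = 433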